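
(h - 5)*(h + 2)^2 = h^3 - h^2 - 16*h - 20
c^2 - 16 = (c - 4)*(c + 4)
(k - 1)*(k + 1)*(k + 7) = k^3 + 7*k^2 - k - 7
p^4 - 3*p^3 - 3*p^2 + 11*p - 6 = (p - 3)*(p - 1)^2*(p + 2)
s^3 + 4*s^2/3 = s^2*(s + 4/3)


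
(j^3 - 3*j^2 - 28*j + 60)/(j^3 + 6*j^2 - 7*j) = (j^3 - 3*j^2 - 28*j + 60)/(j*(j^2 + 6*j - 7))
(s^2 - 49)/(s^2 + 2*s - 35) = (s - 7)/(s - 5)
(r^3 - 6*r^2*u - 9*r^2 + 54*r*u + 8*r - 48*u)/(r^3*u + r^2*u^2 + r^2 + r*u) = (r^3 - 6*r^2*u - 9*r^2 + 54*r*u + 8*r - 48*u)/(r*(r^2*u + r*u^2 + r + u))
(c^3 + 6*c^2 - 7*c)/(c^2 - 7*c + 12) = c*(c^2 + 6*c - 7)/(c^2 - 7*c + 12)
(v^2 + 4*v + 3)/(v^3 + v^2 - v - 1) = (v + 3)/(v^2 - 1)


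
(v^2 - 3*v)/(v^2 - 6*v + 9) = v/(v - 3)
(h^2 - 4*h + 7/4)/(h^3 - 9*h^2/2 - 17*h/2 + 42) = (h - 1/2)/(h^2 - h - 12)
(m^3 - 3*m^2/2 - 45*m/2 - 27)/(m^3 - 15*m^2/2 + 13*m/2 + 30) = (m^2 - 3*m - 18)/(m^2 - 9*m + 20)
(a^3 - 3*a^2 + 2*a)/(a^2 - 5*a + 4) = a*(a - 2)/(a - 4)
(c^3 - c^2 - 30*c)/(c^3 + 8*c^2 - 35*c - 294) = c*(c + 5)/(c^2 + 14*c + 49)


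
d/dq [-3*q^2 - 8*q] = -6*q - 8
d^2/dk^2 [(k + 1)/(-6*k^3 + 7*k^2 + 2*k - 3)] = 2*(-4*(k + 1)*(-9*k^2 + 7*k + 1)^2 + (18*k^2 - 14*k + (k + 1)*(18*k - 7) - 2)*(6*k^3 - 7*k^2 - 2*k + 3))/(6*k^3 - 7*k^2 - 2*k + 3)^3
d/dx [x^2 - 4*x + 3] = 2*x - 4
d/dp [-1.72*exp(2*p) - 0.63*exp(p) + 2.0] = (-3.44*exp(p) - 0.63)*exp(p)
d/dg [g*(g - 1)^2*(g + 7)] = 4*g^3 + 15*g^2 - 26*g + 7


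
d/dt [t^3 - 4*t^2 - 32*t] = 3*t^2 - 8*t - 32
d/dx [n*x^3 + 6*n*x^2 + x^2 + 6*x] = 3*n*x^2 + 12*n*x + 2*x + 6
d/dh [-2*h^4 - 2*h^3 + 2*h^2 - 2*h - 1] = -8*h^3 - 6*h^2 + 4*h - 2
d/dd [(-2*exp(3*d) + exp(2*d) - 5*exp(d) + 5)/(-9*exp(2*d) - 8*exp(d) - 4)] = (18*exp(4*d) + 32*exp(3*d) - 29*exp(2*d) + 82*exp(d) + 60)*exp(d)/(81*exp(4*d) + 144*exp(3*d) + 136*exp(2*d) + 64*exp(d) + 16)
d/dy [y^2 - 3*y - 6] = 2*y - 3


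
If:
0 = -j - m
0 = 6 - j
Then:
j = 6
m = -6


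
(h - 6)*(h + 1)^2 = h^3 - 4*h^2 - 11*h - 6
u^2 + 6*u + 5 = (u + 1)*(u + 5)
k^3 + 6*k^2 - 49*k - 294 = (k - 7)*(k + 6)*(k + 7)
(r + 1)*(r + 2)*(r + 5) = r^3 + 8*r^2 + 17*r + 10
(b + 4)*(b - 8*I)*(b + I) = b^3 + 4*b^2 - 7*I*b^2 + 8*b - 28*I*b + 32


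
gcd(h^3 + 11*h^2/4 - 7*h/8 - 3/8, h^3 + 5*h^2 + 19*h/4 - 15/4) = h^2 + 5*h/2 - 3/2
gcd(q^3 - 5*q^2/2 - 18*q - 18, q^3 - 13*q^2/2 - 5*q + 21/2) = q + 3/2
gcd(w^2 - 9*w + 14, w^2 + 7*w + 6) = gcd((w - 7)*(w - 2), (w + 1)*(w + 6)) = 1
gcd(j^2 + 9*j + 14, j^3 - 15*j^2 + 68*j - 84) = 1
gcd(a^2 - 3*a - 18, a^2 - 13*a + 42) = a - 6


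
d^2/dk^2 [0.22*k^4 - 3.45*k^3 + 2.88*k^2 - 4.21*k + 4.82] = 2.64*k^2 - 20.7*k + 5.76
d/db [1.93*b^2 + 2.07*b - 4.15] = 3.86*b + 2.07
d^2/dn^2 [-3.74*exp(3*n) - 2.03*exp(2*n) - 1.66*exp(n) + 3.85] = (-33.66*exp(2*n) - 8.12*exp(n) - 1.66)*exp(n)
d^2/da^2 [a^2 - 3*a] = 2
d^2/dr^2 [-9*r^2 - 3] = -18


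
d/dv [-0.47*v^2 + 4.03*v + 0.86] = 4.03 - 0.94*v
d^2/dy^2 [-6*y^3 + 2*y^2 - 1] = 4 - 36*y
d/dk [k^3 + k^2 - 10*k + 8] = 3*k^2 + 2*k - 10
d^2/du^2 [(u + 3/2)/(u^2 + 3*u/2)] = 2/u^3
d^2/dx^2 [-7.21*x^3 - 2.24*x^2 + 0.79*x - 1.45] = -43.26*x - 4.48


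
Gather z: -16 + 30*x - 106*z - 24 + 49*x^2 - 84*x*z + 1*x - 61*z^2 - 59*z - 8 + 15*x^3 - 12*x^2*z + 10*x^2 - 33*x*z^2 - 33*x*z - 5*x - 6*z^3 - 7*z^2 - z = 15*x^3 + 59*x^2 + 26*x - 6*z^3 + z^2*(-33*x - 68) + z*(-12*x^2 - 117*x - 166) - 48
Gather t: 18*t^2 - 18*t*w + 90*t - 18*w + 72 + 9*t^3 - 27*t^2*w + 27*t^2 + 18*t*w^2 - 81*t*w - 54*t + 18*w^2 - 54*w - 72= 9*t^3 + t^2*(45 - 27*w) + t*(18*w^2 - 99*w + 36) + 18*w^2 - 72*w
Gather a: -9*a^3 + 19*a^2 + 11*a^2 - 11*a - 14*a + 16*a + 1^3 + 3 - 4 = -9*a^3 + 30*a^2 - 9*a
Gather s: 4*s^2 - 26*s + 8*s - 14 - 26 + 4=4*s^2 - 18*s - 36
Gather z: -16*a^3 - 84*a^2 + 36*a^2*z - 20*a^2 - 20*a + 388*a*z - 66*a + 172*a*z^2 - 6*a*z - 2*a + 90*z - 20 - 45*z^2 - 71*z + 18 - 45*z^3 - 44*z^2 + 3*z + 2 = -16*a^3 - 104*a^2 - 88*a - 45*z^3 + z^2*(172*a - 89) + z*(36*a^2 + 382*a + 22)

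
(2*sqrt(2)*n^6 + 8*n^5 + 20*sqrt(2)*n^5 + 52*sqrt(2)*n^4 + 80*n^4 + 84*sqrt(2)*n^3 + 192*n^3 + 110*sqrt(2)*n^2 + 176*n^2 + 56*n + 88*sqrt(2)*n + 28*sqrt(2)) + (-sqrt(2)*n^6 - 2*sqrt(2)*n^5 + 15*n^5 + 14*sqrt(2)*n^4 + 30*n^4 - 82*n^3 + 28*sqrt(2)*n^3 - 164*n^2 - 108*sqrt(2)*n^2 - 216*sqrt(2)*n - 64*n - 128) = sqrt(2)*n^6 + 23*n^5 + 18*sqrt(2)*n^5 + 66*sqrt(2)*n^4 + 110*n^4 + 110*n^3 + 112*sqrt(2)*n^3 + 2*sqrt(2)*n^2 + 12*n^2 - 128*sqrt(2)*n - 8*n - 128 + 28*sqrt(2)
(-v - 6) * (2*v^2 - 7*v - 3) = -2*v^3 - 5*v^2 + 45*v + 18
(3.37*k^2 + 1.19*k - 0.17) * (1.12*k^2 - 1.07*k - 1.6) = 3.7744*k^4 - 2.2731*k^3 - 6.8557*k^2 - 1.7221*k + 0.272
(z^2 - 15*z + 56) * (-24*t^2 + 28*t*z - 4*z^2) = -24*t^2*z^2 + 360*t^2*z - 1344*t^2 + 28*t*z^3 - 420*t*z^2 + 1568*t*z - 4*z^4 + 60*z^3 - 224*z^2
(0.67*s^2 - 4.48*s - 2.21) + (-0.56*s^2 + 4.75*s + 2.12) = 0.11*s^2 + 0.27*s - 0.0899999999999999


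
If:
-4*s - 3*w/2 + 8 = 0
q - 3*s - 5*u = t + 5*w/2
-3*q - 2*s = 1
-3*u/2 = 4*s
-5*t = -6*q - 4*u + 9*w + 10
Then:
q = -89/217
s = 25/217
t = -1096/93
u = -200/651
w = 3272/651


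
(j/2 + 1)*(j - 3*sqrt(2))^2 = j^3/2 - 3*sqrt(2)*j^2 + j^2 - 6*sqrt(2)*j + 9*j + 18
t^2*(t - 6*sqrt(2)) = t^3 - 6*sqrt(2)*t^2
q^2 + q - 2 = (q - 1)*(q + 2)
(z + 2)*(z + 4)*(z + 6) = z^3 + 12*z^2 + 44*z + 48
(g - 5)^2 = g^2 - 10*g + 25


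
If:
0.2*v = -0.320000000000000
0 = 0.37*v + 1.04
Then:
No Solution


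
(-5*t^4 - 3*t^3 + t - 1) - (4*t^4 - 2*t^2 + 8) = -9*t^4 - 3*t^3 + 2*t^2 + t - 9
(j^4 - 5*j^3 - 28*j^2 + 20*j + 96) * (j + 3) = j^5 - 2*j^4 - 43*j^3 - 64*j^2 + 156*j + 288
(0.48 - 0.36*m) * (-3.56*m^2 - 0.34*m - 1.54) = 1.2816*m^3 - 1.5864*m^2 + 0.3912*m - 0.7392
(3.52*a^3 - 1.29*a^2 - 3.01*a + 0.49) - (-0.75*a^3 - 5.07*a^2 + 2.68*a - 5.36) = 4.27*a^3 + 3.78*a^2 - 5.69*a + 5.85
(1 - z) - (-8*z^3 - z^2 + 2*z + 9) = 8*z^3 + z^2 - 3*z - 8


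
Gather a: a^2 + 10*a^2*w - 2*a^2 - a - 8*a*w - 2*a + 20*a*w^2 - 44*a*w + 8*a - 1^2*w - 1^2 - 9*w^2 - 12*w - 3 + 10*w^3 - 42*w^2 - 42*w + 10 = a^2*(10*w - 1) + a*(20*w^2 - 52*w + 5) + 10*w^3 - 51*w^2 - 55*w + 6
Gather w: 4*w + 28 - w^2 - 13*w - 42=-w^2 - 9*w - 14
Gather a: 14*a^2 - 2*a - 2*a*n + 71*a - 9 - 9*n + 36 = 14*a^2 + a*(69 - 2*n) - 9*n + 27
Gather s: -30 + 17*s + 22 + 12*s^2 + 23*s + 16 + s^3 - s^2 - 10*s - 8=s^3 + 11*s^2 + 30*s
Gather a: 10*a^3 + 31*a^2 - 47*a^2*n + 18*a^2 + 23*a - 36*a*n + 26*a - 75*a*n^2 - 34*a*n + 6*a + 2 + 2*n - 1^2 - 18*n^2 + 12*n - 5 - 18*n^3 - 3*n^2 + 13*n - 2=10*a^3 + a^2*(49 - 47*n) + a*(-75*n^2 - 70*n + 55) - 18*n^3 - 21*n^2 + 27*n - 6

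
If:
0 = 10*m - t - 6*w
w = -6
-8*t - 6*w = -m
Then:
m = -252/79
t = 324/79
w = -6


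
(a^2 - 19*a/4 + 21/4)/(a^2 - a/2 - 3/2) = (-4*a^2 + 19*a - 21)/(2*(-2*a^2 + a + 3))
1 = 1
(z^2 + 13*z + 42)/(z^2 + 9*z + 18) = (z + 7)/(z + 3)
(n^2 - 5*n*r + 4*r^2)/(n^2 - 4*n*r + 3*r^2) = (-n + 4*r)/(-n + 3*r)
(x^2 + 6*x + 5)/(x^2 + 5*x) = (x + 1)/x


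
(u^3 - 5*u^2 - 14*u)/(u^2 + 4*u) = (u^2 - 5*u - 14)/(u + 4)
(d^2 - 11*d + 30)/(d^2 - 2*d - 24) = (d - 5)/(d + 4)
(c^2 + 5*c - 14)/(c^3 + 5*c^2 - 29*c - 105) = (c - 2)/(c^2 - 2*c - 15)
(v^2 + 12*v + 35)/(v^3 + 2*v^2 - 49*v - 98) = (v + 5)/(v^2 - 5*v - 14)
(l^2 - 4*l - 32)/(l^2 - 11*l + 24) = (l + 4)/(l - 3)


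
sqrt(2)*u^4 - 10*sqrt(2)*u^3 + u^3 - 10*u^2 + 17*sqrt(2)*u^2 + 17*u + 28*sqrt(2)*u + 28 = (u - 7)*(u - 4)*(u + 1)*(sqrt(2)*u + 1)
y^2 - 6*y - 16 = (y - 8)*(y + 2)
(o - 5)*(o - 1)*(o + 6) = o^3 - 31*o + 30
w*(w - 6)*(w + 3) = w^3 - 3*w^2 - 18*w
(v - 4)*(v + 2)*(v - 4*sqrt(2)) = v^3 - 4*sqrt(2)*v^2 - 2*v^2 - 8*v + 8*sqrt(2)*v + 32*sqrt(2)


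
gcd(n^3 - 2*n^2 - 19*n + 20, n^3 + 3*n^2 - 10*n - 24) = n + 4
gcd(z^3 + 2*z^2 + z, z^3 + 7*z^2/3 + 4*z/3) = z^2 + z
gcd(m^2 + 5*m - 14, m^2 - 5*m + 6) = m - 2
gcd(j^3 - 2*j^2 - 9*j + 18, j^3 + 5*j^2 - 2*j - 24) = j^2 + j - 6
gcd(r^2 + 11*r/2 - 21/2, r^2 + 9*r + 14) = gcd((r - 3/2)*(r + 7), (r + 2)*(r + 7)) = r + 7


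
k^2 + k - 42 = (k - 6)*(k + 7)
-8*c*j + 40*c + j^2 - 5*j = (-8*c + j)*(j - 5)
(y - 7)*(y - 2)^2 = y^3 - 11*y^2 + 32*y - 28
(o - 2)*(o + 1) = o^2 - o - 2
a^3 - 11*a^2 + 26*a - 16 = (a - 8)*(a - 2)*(a - 1)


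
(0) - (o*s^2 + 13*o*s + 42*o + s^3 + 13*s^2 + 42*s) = -o*s^2 - 13*o*s - 42*o - s^3 - 13*s^2 - 42*s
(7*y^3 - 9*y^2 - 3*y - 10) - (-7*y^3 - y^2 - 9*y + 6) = 14*y^3 - 8*y^2 + 6*y - 16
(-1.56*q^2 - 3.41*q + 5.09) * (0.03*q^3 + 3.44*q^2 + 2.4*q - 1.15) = -0.0468*q^5 - 5.4687*q^4 - 15.3217*q^3 + 11.1196*q^2 + 16.1375*q - 5.8535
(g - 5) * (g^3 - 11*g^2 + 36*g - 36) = g^4 - 16*g^3 + 91*g^2 - 216*g + 180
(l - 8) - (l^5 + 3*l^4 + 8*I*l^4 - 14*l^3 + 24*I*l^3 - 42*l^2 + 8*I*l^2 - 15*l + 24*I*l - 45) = -l^5 - 3*l^4 - 8*I*l^4 + 14*l^3 - 24*I*l^3 + 42*l^2 - 8*I*l^2 + 16*l - 24*I*l + 37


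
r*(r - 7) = r^2 - 7*r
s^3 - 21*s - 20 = (s - 5)*(s + 1)*(s + 4)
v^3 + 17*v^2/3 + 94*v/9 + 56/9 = (v + 4/3)*(v + 2)*(v + 7/3)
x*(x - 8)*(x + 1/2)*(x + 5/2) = x^4 - 5*x^3 - 91*x^2/4 - 10*x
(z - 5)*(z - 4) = z^2 - 9*z + 20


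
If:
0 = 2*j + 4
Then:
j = -2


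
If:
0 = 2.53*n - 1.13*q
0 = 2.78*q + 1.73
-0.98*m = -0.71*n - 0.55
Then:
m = 0.36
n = -0.28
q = -0.62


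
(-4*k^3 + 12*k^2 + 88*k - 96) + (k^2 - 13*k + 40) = -4*k^3 + 13*k^2 + 75*k - 56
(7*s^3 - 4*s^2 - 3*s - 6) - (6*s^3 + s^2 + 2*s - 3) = s^3 - 5*s^2 - 5*s - 3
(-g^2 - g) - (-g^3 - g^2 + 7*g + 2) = g^3 - 8*g - 2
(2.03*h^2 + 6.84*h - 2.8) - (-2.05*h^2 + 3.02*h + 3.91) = 4.08*h^2 + 3.82*h - 6.71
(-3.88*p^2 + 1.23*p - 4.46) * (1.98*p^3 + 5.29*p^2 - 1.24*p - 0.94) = -7.6824*p^5 - 18.0898*p^4 + 2.4871*p^3 - 21.4714*p^2 + 4.3742*p + 4.1924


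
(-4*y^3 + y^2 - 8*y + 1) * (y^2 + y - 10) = -4*y^5 - 3*y^4 + 33*y^3 - 17*y^2 + 81*y - 10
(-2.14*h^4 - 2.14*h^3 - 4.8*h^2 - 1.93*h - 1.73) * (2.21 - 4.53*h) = 9.6942*h^5 + 4.9648*h^4 + 17.0146*h^3 - 1.8651*h^2 + 3.5716*h - 3.8233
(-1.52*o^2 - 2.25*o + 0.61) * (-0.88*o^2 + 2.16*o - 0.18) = 1.3376*o^4 - 1.3032*o^3 - 5.1232*o^2 + 1.7226*o - 0.1098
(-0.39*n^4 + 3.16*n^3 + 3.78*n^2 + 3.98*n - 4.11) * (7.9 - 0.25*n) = 0.0975*n^5 - 3.871*n^4 + 24.019*n^3 + 28.867*n^2 + 32.4695*n - 32.469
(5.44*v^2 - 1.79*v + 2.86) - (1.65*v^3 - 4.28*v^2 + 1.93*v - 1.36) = -1.65*v^3 + 9.72*v^2 - 3.72*v + 4.22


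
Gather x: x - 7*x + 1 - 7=-6*x - 6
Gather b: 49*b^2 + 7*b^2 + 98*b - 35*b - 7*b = 56*b^2 + 56*b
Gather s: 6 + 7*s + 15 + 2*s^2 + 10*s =2*s^2 + 17*s + 21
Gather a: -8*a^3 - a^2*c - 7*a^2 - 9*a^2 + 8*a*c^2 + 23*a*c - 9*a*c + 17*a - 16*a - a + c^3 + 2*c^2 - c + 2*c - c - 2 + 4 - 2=-8*a^3 + a^2*(-c - 16) + a*(8*c^2 + 14*c) + c^3 + 2*c^2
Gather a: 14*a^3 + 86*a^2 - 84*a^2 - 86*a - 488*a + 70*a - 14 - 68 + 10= 14*a^3 + 2*a^2 - 504*a - 72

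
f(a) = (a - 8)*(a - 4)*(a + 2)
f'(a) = (a - 8)*(a - 4) + (a - 8)*(a + 2) + (a - 4)*(a + 2) = 3*a^2 - 20*a + 8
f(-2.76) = -55.28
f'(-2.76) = 86.05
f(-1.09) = 42.10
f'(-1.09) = 33.36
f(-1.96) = 2.37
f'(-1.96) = 58.72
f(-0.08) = 63.30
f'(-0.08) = 9.62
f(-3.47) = -125.95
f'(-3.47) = 113.52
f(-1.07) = 42.77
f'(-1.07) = 32.83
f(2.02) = 47.60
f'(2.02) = -20.16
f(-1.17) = 39.35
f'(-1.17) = 35.51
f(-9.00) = -1547.00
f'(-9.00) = 431.00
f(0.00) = 64.00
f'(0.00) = 8.00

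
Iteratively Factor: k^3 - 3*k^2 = (k - 3)*(k^2) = k*(k - 3)*(k)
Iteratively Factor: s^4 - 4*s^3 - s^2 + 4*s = (s + 1)*(s^3 - 5*s^2 + 4*s) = (s - 1)*(s + 1)*(s^2 - 4*s) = s*(s - 1)*(s + 1)*(s - 4)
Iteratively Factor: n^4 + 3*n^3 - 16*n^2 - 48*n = (n - 4)*(n^3 + 7*n^2 + 12*n) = n*(n - 4)*(n^2 + 7*n + 12) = n*(n - 4)*(n + 4)*(n + 3)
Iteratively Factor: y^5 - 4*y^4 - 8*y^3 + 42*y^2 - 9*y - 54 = (y - 2)*(y^4 - 2*y^3 - 12*y^2 + 18*y + 27) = (y - 2)*(y + 3)*(y^3 - 5*y^2 + 3*y + 9) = (y - 3)*(y - 2)*(y + 3)*(y^2 - 2*y - 3) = (y - 3)^2*(y - 2)*(y + 3)*(y + 1)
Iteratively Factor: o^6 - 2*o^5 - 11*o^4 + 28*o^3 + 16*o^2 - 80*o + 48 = (o - 2)*(o^5 - 11*o^3 + 6*o^2 + 28*o - 24) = (o - 2)^2*(o^4 + 2*o^3 - 7*o^2 - 8*o + 12) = (o - 2)^2*(o - 1)*(o^3 + 3*o^2 - 4*o - 12) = (o - 2)^3*(o - 1)*(o^2 + 5*o + 6) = (o - 2)^3*(o - 1)*(o + 2)*(o + 3)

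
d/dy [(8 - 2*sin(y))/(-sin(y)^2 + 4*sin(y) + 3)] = 2*(8*sin(y) + cos(y)^2 - 20)*cos(y)/(4*sin(y) + cos(y)^2 + 2)^2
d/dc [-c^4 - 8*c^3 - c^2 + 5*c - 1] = -4*c^3 - 24*c^2 - 2*c + 5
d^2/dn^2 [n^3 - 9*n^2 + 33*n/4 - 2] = 6*n - 18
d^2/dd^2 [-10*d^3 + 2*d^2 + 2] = 4 - 60*d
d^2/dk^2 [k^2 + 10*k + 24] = 2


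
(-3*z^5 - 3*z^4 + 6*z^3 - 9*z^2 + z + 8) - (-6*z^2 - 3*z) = -3*z^5 - 3*z^4 + 6*z^3 - 3*z^2 + 4*z + 8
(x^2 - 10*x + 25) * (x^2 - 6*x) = x^4 - 16*x^3 + 85*x^2 - 150*x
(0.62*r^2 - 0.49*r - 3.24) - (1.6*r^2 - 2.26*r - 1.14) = -0.98*r^2 + 1.77*r - 2.1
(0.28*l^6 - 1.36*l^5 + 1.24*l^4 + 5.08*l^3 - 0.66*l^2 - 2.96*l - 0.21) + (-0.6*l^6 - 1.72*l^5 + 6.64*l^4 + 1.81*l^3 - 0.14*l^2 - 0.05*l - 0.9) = -0.32*l^6 - 3.08*l^5 + 7.88*l^4 + 6.89*l^3 - 0.8*l^2 - 3.01*l - 1.11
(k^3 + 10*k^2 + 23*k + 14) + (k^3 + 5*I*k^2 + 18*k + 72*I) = 2*k^3 + 10*k^2 + 5*I*k^2 + 41*k + 14 + 72*I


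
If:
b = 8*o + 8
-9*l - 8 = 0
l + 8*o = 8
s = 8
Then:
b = 152/9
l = -8/9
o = 10/9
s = 8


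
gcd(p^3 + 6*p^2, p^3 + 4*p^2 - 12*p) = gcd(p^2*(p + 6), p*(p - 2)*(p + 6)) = p^2 + 6*p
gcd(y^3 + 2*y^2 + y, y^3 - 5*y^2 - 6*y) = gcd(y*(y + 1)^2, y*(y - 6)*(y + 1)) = y^2 + y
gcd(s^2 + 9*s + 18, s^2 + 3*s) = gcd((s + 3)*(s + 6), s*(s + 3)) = s + 3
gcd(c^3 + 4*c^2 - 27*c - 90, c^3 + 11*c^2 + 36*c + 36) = c^2 + 9*c + 18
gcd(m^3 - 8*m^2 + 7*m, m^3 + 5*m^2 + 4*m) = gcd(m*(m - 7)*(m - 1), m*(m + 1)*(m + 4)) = m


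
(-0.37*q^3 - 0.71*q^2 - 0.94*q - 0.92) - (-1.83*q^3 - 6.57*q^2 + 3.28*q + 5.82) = 1.46*q^3 + 5.86*q^2 - 4.22*q - 6.74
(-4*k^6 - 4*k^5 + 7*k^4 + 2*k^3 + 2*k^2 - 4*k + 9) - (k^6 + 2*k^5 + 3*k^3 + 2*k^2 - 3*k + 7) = -5*k^6 - 6*k^5 + 7*k^4 - k^3 - k + 2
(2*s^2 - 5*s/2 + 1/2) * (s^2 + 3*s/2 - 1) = 2*s^4 + s^3/2 - 21*s^2/4 + 13*s/4 - 1/2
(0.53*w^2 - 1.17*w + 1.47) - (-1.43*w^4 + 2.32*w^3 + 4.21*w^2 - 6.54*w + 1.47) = 1.43*w^4 - 2.32*w^3 - 3.68*w^2 + 5.37*w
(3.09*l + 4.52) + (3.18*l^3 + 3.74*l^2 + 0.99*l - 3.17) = 3.18*l^3 + 3.74*l^2 + 4.08*l + 1.35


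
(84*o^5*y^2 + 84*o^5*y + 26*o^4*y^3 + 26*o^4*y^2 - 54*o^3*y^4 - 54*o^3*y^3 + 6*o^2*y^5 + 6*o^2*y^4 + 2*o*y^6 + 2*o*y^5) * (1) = 84*o^5*y^2 + 84*o^5*y + 26*o^4*y^3 + 26*o^4*y^2 - 54*o^3*y^4 - 54*o^3*y^3 + 6*o^2*y^5 + 6*o^2*y^4 + 2*o*y^6 + 2*o*y^5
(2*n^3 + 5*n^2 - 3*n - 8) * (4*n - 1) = 8*n^4 + 18*n^3 - 17*n^2 - 29*n + 8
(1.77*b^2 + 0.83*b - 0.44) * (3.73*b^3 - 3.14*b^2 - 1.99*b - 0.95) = 6.6021*b^5 - 2.4619*b^4 - 7.7697*b^3 - 1.9516*b^2 + 0.0871000000000001*b + 0.418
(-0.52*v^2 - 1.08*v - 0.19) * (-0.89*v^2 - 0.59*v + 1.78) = 0.4628*v^4 + 1.268*v^3 - 0.1193*v^2 - 1.8103*v - 0.3382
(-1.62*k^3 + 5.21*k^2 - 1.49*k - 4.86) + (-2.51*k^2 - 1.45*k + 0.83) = -1.62*k^3 + 2.7*k^2 - 2.94*k - 4.03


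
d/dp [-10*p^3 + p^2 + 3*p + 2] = -30*p^2 + 2*p + 3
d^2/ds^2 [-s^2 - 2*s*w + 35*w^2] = -2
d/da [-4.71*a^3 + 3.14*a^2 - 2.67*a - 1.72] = -14.13*a^2 + 6.28*a - 2.67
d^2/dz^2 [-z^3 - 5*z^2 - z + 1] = -6*z - 10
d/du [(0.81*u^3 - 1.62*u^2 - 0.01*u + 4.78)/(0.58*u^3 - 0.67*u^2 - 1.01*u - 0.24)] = (0.3969*u^4 - 1.6246*u^3 - 7.2709*u^2 + 7.1828*u + 4.8302)/(0.3364*u^6 - 0.7772*u^5 - 0.7227*u^4 + 1.075*u^3 + 1.3417*u^2 + 0.4848*u + 0.0576)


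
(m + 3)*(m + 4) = m^2 + 7*m + 12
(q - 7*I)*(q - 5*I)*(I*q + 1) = I*q^3 + 13*q^2 - 47*I*q - 35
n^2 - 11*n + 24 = (n - 8)*(n - 3)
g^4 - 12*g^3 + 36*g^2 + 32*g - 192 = (g - 6)*(g - 4)^2*(g + 2)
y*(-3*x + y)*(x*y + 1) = -3*x^2*y^2 + x*y^3 - 3*x*y + y^2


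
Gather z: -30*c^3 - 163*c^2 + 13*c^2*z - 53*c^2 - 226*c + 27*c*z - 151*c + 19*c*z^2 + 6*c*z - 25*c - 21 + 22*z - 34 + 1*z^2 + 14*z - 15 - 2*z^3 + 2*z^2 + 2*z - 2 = -30*c^3 - 216*c^2 - 402*c - 2*z^3 + z^2*(19*c + 3) + z*(13*c^2 + 33*c + 38) - 72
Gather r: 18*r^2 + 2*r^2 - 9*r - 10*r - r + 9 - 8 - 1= 20*r^2 - 20*r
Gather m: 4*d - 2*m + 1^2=4*d - 2*m + 1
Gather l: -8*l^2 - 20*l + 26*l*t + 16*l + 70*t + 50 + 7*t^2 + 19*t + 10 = -8*l^2 + l*(26*t - 4) + 7*t^2 + 89*t + 60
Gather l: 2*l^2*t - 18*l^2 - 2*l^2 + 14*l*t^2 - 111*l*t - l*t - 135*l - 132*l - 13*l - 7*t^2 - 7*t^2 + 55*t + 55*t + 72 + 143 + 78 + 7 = l^2*(2*t - 20) + l*(14*t^2 - 112*t - 280) - 14*t^2 + 110*t + 300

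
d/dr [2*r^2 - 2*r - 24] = 4*r - 2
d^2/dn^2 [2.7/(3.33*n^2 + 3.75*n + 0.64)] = (-59.88006*n^2 - 67.4325*n + 2.7*(6.66*n + 3.75)*(13.32*n + 7.5) - 11.50848)/(3.33*n^2 + 3.75*n + 0.64)^3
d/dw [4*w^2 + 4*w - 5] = 8*w + 4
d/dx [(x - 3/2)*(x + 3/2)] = 2*x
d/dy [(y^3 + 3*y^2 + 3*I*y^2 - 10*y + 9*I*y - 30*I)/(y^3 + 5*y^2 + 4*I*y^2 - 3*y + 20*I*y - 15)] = (2 + I)/(y^2 + 2*I*y - 1)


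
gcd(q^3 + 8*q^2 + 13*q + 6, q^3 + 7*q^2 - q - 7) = q + 1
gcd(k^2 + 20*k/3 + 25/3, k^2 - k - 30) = k + 5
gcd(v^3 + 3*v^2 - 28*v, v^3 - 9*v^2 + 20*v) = v^2 - 4*v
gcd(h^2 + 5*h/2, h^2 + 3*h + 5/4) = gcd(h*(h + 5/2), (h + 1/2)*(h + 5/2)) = h + 5/2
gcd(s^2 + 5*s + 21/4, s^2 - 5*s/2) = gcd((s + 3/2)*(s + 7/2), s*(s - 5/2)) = 1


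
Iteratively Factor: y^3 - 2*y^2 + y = (y)*(y^2 - 2*y + 1) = y*(y - 1)*(y - 1)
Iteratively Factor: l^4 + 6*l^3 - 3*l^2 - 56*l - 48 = (l + 4)*(l^3 + 2*l^2 - 11*l - 12) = (l - 3)*(l + 4)*(l^2 + 5*l + 4) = (l - 3)*(l + 4)^2*(l + 1)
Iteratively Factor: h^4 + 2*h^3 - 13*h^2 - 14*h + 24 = (h + 2)*(h^3 - 13*h + 12) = (h + 2)*(h + 4)*(h^2 - 4*h + 3) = (h - 3)*(h + 2)*(h + 4)*(h - 1)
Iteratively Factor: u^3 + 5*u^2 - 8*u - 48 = (u - 3)*(u^2 + 8*u + 16) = (u - 3)*(u + 4)*(u + 4)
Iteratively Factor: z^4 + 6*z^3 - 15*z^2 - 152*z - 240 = (z + 4)*(z^3 + 2*z^2 - 23*z - 60) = (z + 4)^2*(z^2 - 2*z - 15) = (z + 3)*(z + 4)^2*(z - 5)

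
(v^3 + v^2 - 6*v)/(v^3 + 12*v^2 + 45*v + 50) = v*(v^2 + v - 6)/(v^3 + 12*v^2 + 45*v + 50)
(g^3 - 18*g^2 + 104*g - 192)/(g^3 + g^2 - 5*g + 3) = (g^3 - 18*g^2 + 104*g - 192)/(g^3 + g^2 - 5*g + 3)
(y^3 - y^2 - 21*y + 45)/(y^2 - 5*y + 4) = (y^3 - y^2 - 21*y + 45)/(y^2 - 5*y + 4)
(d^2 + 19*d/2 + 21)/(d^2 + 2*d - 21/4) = 2*(d + 6)/(2*d - 3)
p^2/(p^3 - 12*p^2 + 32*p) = p/(p^2 - 12*p + 32)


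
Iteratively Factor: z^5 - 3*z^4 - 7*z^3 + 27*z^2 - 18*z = (z - 3)*(z^4 - 7*z^2 + 6*z) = (z - 3)*(z + 3)*(z^3 - 3*z^2 + 2*z) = z*(z - 3)*(z + 3)*(z^2 - 3*z + 2) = z*(z - 3)*(z - 2)*(z + 3)*(z - 1)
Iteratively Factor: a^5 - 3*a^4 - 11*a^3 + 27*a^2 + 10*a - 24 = (a + 1)*(a^4 - 4*a^3 - 7*a^2 + 34*a - 24) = (a - 2)*(a + 1)*(a^3 - 2*a^2 - 11*a + 12) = (a - 4)*(a - 2)*(a + 1)*(a^2 + 2*a - 3) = (a - 4)*(a - 2)*(a - 1)*(a + 1)*(a + 3)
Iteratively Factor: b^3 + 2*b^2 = (b)*(b^2 + 2*b) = b*(b + 2)*(b)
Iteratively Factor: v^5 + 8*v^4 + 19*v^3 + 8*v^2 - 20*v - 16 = (v - 1)*(v^4 + 9*v^3 + 28*v^2 + 36*v + 16) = (v - 1)*(v + 2)*(v^3 + 7*v^2 + 14*v + 8) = (v - 1)*(v + 2)^2*(v^2 + 5*v + 4) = (v - 1)*(v + 1)*(v + 2)^2*(v + 4)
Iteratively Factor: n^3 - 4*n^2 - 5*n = (n - 5)*(n^2 + n) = (n - 5)*(n + 1)*(n)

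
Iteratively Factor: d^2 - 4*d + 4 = (d - 2)*(d - 2)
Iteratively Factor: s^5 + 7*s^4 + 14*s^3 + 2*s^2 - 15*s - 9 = (s + 1)*(s^4 + 6*s^3 + 8*s^2 - 6*s - 9) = (s + 1)*(s + 3)*(s^3 + 3*s^2 - s - 3) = (s + 1)^2*(s + 3)*(s^2 + 2*s - 3) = (s + 1)^2*(s + 3)^2*(s - 1)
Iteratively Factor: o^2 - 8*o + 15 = (o - 5)*(o - 3)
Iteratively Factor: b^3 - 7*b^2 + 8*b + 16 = (b - 4)*(b^2 - 3*b - 4) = (b - 4)^2*(b + 1)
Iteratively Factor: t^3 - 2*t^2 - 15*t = (t + 3)*(t^2 - 5*t) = t*(t + 3)*(t - 5)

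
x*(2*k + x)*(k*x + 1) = 2*k^2*x^2 + k*x^3 + 2*k*x + x^2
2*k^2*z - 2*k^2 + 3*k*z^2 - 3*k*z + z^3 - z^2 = (k + z)*(2*k + z)*(z - 1)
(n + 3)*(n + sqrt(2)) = n^2 + sqrt(2)*n + 3*n + 3*sqrt(2)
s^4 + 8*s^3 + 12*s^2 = s^2*(s + 2)*(s + 6)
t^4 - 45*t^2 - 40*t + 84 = (t - 7)*(t - 1)*(t + 2)*(t + 6)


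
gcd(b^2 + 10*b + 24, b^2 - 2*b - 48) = b + 6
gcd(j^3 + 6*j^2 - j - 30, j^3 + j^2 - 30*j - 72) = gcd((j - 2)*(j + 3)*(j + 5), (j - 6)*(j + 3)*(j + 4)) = j + 3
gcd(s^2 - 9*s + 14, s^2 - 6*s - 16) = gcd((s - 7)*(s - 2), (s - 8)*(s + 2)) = 1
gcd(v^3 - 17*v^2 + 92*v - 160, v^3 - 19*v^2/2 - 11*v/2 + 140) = v^2 - 13*v + 40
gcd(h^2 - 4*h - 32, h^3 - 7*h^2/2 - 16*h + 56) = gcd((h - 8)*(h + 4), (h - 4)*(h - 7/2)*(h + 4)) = h + 4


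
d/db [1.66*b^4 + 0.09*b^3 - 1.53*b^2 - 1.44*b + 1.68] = 6.64*b^3 + 0.27*b^2 - 3.06*b - 1.44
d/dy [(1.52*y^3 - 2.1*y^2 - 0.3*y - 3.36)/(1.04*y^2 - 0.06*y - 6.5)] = (1.5808*y^4 - 0.1824*y^3 - 29.202*y^2 + 34.2888*y + 1.7484)/(1.0816*y^4 - 0.1248*y^3 - 13.5164*y^2 + 0.78*y + 42.25)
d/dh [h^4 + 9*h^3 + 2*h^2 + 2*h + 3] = 4*h^3 + 27*h^2 + 4*h + 2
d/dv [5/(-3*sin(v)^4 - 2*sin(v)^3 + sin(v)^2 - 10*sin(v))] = 10*(6*sin(v)^3 + 3*sin(v)^2 - sin(v) + 5)*cos(v)/((3*sin(v)^3 + 2*sin(v)^2 - sin(v) + 10)^2*sin(v)^2)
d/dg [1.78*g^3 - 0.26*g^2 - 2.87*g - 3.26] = 5.34*g^2 - 0.52*g - 2.87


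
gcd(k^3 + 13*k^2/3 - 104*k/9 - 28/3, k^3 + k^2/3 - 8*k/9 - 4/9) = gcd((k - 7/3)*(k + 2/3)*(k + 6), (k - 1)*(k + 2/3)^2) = k + 2/3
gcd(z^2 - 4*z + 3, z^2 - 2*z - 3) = z - 3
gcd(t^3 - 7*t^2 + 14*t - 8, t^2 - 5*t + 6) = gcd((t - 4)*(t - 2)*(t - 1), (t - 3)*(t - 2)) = t - 2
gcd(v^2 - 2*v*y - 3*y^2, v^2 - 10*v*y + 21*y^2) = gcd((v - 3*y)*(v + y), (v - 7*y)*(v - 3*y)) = -v + 3*y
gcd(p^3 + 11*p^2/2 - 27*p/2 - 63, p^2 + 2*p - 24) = p + 6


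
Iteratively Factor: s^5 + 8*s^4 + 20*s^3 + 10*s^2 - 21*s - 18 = (s + 1)*(s^4 + 7*s^3 + 13*s^2 - 3*s - 18) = (s - 1)*(s + 1)*(s^3 + 8*s^2 + 21*s + 18) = (s - 1)*(s + 1)*(s + 3)*(s^2 + 5*s + 6) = (s - 1)*(s + 1)*(s + 2)*(s + 3)*(s + 3)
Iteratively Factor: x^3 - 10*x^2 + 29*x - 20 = (x - 5)*(x^2 - 5*x + 4) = (x - 5)*(x - 4)*(x - 1)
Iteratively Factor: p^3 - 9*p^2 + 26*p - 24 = (p - 4)*(p^2 - 5*p + 6) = (p - 4)*(p - 2)*(p - 3)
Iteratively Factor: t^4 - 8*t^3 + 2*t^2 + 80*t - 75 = (t - 5)*(t^3 - 3*t^2 - 13*t + 15) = (t - 5)*(t + 3)*(t^2 - 6*t + 5) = (t - 5)*(t - 1)*(t + 3)*(t - 5)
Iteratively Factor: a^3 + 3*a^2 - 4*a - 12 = (a + 3)*(a^2 - 4) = (a - 2)*(a + 3)*(a + 2)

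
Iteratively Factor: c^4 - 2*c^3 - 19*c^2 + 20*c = (c)*(c^3 - 2*c^2 - 19*c + 20) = c*(c + 4)*(c^2 - 6*c + 5) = c*(c - 1)*(c + 4)*(c - 5)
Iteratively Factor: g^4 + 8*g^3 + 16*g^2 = (g + 4)*(g^3 + 4*g^2) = g*(g + 4)*(g^2 + 4*g) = g*(g + 4)^2*(g)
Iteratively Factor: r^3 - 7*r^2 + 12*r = (r - 4)*(r^2 - 3*r) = r*(r - 4)*(r - 3)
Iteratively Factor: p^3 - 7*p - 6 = (p - 3)*(p^2 + 3*p + 2) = (p - 3)*(p + 1)*(p + 2)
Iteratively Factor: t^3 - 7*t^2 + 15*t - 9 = (t - 3)*(t^2 - 4*t + 3) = (t - 3)^2*(t - 1)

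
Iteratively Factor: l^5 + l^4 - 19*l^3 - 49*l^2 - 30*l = (l - 5)*(l^4 + 6*l^3 + 11*l^2 + 6*l) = (l - 5)*(l + 3)*(l^3 + 3*l^2 + 2*l) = (l - 5)*(l + 2)*(l + 3)*(l^2 + l) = l*(l - 5)*(l + 2)*(l + 3)*(l + 1)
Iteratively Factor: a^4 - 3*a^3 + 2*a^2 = (a)*(a^3 - 3*a^2 + 2*a) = a*(a - 1)*(a^2 - 2*a) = a^2*(a - 1)*(a - 2)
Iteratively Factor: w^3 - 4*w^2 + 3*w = (w)*(w^2 - 4*w + 3) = w*(w - 1)*(w - 3)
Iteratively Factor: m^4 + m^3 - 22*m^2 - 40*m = (m + 2)*(m^3 - m^2 - 20*m) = (m - 5)*(m + 2)*(m^2 + 4*m) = m*(m - 5)*(m + 2)*(m + 4)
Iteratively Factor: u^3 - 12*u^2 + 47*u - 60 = (u - 4)*(u^2 - 8*u + 15) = (u - 5)*(u - 4)*(u - 3)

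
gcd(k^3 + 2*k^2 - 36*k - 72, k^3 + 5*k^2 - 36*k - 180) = k^2 - 36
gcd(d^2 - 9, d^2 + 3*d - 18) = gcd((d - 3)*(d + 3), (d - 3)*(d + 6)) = d - 3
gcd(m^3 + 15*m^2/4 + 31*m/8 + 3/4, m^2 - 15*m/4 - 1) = m + 1/4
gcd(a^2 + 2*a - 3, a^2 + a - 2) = a - 1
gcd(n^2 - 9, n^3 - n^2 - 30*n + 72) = n - 3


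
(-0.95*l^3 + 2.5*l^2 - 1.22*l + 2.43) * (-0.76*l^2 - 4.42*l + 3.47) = 0.722*l^5 + 2.299*l^4 - 13.4193*l^3 + 12.2206*l^2 - 14.974*l + 8.4321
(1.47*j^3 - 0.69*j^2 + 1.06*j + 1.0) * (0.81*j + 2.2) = 1.1907*j^4 + 2.6751*j^3 - 0.6594*j^2 + 3.142*j + 2.2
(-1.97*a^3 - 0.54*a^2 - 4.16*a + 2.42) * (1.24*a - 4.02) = -2.4428*a^4 + 7.2498*a^3 - 2.9876*a^2 + 19.724*a - 9.7284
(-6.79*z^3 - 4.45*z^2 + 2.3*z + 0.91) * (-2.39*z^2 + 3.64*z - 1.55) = 16.2281*z^5 - 14.0801*z^4 - 11.1705*z^3 + 13.0946*z^2 - 0.2526*z - 1.4105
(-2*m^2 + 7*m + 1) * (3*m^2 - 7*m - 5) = -6*m^4 + 35*m^3 - 36*m^2 - 42*m - 5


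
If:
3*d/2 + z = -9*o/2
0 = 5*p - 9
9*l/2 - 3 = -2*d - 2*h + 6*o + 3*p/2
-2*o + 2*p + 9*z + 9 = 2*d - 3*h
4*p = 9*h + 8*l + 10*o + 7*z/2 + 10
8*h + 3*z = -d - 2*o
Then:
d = 314138/204525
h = 66673/204525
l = 24181/204525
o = -49226/204525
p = 9/5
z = -16646/13635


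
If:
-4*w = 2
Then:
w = -1/2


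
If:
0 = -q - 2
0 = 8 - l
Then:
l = 8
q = -2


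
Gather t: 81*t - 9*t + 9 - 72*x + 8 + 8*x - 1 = 72*t - 64*x + 16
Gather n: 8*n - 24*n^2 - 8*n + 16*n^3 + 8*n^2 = 16*n^3 - 16*n^2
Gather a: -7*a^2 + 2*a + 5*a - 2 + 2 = -7*a^2 + 7*a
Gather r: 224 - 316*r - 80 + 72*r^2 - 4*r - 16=72*r^2 - 320*r + 128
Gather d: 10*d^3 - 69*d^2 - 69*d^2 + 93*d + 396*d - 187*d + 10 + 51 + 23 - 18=10*d^3 - 138*d^2 + 302*d + 66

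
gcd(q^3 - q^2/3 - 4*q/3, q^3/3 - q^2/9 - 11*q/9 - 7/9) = q + 1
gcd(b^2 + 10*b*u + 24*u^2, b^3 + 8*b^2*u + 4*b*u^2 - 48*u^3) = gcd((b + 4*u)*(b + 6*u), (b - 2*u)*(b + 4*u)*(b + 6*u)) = b^2 + 10*b*u + 24*u^2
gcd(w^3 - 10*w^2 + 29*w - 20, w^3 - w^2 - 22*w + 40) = w - 4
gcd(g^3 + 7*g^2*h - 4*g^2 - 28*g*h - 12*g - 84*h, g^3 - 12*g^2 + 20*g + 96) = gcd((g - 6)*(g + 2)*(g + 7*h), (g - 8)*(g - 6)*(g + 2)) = g^2 - 4*g - 12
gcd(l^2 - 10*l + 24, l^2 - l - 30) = l - 6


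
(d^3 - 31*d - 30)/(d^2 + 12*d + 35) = (d^2 - 5*d - 6)/(d + 7)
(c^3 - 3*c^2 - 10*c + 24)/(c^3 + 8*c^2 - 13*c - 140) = (c^2 + c - 6)/(c^2 + 12*c + 35)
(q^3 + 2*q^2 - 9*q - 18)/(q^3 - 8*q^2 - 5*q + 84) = (q^2 - q - 6)/(q^2 - 11*q + 28)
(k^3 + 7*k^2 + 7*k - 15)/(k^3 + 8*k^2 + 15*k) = (k - 1)/k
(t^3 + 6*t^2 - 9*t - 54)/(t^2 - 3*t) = t + 9 + 18/t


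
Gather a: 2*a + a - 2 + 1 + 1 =3*a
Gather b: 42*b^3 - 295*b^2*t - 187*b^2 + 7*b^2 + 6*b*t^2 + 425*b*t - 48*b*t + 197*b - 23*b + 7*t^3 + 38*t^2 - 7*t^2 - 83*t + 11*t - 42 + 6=42*b^3 + b^2*(-295*t - 180) + b*(6*t^2 + 377*t + 174) + 7*t^3 + 31*t^2 - 72*t - 36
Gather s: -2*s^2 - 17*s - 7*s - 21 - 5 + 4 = -2*s^2 - 24*s - 22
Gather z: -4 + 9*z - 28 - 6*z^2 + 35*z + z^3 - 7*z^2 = z^3 - 13*z^2 + 44*z - 32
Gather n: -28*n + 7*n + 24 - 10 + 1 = 15 - 21*n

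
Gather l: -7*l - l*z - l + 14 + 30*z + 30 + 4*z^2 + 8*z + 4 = l*(-z - 8) + 4*z^2 + 38*z + 48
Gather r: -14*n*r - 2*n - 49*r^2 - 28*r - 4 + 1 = -2*n - 49*r^2 + r*(-14*n - 28) - 3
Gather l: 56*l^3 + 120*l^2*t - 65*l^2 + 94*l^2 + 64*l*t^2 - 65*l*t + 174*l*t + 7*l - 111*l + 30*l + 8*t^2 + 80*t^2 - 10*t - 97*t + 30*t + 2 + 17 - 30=56*l^3 + l^2*(120*t + 29) + l*(64*t^2 + 109*t - 74) + 88*t^2 - 77*t - 11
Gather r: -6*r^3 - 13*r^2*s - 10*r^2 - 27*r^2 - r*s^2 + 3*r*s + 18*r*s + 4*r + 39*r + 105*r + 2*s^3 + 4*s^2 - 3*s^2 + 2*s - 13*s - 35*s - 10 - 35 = -6*r^3 + r^2*(-13*s - 37) + r*(-s^2 + 21*s + 148) + 2*s^3 + s^2 - 46*s - 45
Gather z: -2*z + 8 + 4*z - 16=2*z - 8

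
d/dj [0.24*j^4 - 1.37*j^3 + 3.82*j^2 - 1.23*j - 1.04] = 0.96*j^3 - 4.11*j^2 + 7.64*j - 1.23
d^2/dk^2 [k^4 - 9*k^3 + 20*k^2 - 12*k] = 12*k^2 - 54*k + 40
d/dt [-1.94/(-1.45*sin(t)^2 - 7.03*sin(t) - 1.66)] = -(5.626*sin(t) + 13.6382)*cos(t)/(1.45*sin(t)^2 + 7.03*sin(t) + 1.66)^2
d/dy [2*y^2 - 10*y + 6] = 4*y - 10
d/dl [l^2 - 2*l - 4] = 2*l - 2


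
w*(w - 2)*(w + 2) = w^3 - 4*w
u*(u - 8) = u^2 - 8*u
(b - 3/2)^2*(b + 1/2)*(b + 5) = b^4 + 5*b^3/2 - 47*b^2/4 + 39*b/8 + 45/8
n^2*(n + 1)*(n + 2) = n^4 + 3*n^3 + 2*n^2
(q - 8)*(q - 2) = q^2 - 10*q + 16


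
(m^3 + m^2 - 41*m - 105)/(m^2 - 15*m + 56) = (m^2 + 8*m + 15)/(m - 8)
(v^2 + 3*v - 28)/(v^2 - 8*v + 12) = (v^2 + 3*v - 28)/(v^2 - 8*v + 12)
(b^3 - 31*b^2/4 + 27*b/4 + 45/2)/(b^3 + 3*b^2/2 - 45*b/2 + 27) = (4*b^2 - 19*b - 30)/(2*(2*b^2 + 9*b - 18))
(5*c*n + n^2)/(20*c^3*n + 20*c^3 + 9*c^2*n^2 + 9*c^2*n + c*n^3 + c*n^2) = n/(c*(4*c*n + 4*c + n^2 + n))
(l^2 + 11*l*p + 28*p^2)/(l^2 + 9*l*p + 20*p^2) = (l + 7*p)/(l + 5*p)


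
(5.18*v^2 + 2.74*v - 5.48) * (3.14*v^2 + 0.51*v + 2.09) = 16.2652*v^4 + 11.2454*v^3 - 4.9836*v^2 + 2.9318*v - 11.4532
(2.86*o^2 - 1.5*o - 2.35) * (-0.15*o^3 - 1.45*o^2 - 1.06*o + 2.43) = -0.429*o^5 - 3.922*o^4 - 0.5041*o^3 + 11.9473*o^2 - 1.154*o - 5.7105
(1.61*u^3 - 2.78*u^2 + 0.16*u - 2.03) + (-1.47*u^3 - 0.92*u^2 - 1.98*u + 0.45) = 0.14*u^3 - 3.7*u^2 - 1.82*u - 1.58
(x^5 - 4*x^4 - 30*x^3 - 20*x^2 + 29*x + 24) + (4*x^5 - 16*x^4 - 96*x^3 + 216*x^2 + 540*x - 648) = 5*x^5 - 20*x^4 - 126*x^3 + 196*x^2 + 569*x - 624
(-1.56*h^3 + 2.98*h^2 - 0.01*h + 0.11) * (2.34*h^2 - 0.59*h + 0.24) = -3.6504*h^5 + 7.8936*h^4 - 2.156*h^3 + 0.9785*h^2 - 0.0673*h + 0.0264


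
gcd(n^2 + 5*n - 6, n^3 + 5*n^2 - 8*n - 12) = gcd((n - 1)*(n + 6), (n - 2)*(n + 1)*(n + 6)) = n + 6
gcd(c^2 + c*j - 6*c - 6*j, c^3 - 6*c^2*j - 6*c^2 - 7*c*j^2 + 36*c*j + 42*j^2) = c^2 + c*j - 6*c - 6*j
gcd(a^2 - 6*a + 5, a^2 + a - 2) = a - 1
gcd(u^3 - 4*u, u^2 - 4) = u^2 - 4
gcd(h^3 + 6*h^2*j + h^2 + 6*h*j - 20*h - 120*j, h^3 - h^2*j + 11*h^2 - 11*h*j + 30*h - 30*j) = h + 5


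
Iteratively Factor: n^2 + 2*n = (n + 2)*(n)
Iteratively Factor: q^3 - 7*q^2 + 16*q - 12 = (q - 2)*(q^2 - 5*q + 6) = (q - 3)*(q - 2)*(q - 2)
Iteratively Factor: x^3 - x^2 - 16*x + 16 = (x - 4)*(x^2 + 3*x - 4) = (x - 4)*(x + 4)*(x - 1)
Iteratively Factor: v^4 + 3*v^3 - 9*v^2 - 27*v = (v + 3)*(v^3 - 9*v) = (v - 3)*(v + 3)*(v^2 + 3*v) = v*(v - 3)*(v + 3)*(v + 3)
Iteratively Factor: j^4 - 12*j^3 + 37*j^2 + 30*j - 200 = (j - 4)*(j^3 - 8*j^2 + 5*j + 50) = (j - 5)*(j - 4)*(j^2 - 3*j - 10) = (j - 5)^2*(j - 4)*(j + 2)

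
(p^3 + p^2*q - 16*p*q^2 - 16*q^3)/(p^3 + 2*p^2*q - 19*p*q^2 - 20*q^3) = (p + 4*q)/(p + 5*q)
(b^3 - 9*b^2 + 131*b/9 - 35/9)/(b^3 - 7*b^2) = 1 - 2/b + 5/(9*b^2)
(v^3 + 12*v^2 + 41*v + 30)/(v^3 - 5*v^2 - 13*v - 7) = (v^2 + 11*v + 30)/(v^2 - 6*v - 7)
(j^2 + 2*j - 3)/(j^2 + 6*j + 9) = (j - 1)/(j + 3)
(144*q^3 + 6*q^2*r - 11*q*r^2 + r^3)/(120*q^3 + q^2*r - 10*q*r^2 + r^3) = (6*q - r)/(5*q - r)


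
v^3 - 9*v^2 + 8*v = v*(v - 8)*(v - 1)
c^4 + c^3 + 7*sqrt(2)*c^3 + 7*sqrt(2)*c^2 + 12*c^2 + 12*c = c*(c + 1)*(c + sqrt(2))*(c + 6*sqrt(2))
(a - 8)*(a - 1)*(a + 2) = a^3 - 7*a^2 - 10*a + 16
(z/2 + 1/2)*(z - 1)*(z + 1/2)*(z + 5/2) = z^4/2 + 3*z^3/2 + z^2/8 - 3*z/2 - 5/8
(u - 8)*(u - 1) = u^2 - 9*u + 8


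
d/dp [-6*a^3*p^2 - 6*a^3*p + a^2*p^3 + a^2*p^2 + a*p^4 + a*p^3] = a*(-12*a^2*p - 6*a^2 + 3*a*p^2 + 2*a*p + 4*p^3 + 3*p^2)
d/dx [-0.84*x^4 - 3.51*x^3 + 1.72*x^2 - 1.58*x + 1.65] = -3.36*x^3 - 10.53*x^2 + 3.44*x - 1.58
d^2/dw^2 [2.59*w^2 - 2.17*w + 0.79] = 5.18000000000000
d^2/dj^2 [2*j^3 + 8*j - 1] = 12*j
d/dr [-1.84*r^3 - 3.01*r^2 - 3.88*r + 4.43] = -5.52*r^2 - 6.02*r - 3.88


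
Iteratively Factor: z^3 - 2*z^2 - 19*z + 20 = (z - 5)*(z^2 + 3*z - 4) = (z - 5)*(z + 4)*(z - 1)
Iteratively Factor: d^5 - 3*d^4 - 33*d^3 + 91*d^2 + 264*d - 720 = (d - 3)*(d^4 - 33*d^2 - 8*d + 240) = (d - 5)*(d - 3)*(d^3 + 5*d^2 - 8*d - 48) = (d - 5)*(d - 3)^2*(d^2 + 8*d + 16) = (d - 5)*(d - 3)^2*(d + 4)*(d + 4)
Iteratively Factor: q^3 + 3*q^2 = (q)*(q^2 + 3*q) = q^2*(q + 3)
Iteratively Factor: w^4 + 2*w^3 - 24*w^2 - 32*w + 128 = (w + 4)*(w^3 - 2*w^2 - 16*w + 32) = (w - 2)*(w + 4)*(w^2 - 16) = (w - 4)*(w - 2)*(w + 4)*(w + 4)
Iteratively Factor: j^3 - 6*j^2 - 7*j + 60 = (j - 5)*(j^2 - j - 12) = (j - 5)*(j + 3)*(j - 4)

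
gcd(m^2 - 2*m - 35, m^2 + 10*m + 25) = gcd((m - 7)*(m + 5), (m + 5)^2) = m + 5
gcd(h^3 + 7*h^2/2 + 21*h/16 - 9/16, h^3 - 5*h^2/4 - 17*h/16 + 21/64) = h^2 + h/2 - 3/16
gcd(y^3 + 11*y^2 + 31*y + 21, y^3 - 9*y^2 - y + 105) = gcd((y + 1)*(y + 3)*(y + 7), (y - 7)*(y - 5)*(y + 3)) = y + 3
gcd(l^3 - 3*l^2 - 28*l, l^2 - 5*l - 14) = l - 7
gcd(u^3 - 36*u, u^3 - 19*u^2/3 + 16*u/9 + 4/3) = u - 6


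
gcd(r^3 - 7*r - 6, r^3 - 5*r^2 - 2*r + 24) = r^2 - r - 6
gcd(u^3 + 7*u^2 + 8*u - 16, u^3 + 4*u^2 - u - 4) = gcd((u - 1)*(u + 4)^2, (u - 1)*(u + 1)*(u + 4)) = u^2 + 3*u - 4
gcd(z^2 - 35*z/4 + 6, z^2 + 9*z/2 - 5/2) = 1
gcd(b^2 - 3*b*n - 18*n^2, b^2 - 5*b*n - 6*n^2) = b - 6*n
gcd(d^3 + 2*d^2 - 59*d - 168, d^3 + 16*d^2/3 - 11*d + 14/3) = d + 7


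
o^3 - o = o*(o - 1)*(o + 1)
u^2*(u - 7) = u^3 - 7*u^2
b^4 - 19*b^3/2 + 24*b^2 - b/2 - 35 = (b - 5)*(b - 7/2)*(b - 2)*(b + 1)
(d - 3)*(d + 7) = d^2 + 4*d - 21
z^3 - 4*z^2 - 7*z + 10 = (z - 5)*(z - 1)*(z + 2)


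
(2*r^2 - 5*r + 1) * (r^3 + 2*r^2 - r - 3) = 2*r^5 - r^4 - 11*r^3 + r^2 + 14*r - 3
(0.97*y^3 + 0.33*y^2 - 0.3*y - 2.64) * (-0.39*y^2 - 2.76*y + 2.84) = -0.3783*y^5 - 2.8059*y^4 + 1.961*y^3 + 2.7948*y^2 + 6.4344*y - 7.4976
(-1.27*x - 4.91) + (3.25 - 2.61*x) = -3.88*x - 1.66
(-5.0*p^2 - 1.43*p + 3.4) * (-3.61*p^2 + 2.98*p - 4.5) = 18.05*p^4 - 9.7377*p^3 + 5.9646*p^2 + 16.567*p - 15.3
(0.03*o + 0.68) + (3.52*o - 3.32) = 3.55*o - 2.64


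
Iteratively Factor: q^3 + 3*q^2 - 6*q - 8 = (q + 1)*(q^2 + 2*q - 8) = (q + 1)*(q + 4)*(q - 2)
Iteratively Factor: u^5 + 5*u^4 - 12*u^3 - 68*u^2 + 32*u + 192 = (u + 2)*(u^4 + 3*u^3 - 18*u^2 - 32*u + 96) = (u + 2)*(u + 4)*(u^3 - u^2 - 14*u + 24) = (u - 2)*(u + 2)*(u + 4)*(u^2 + u - 12) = (u - 3)*(u - 2)*(u + 2)*(u + 4)*(u + 4)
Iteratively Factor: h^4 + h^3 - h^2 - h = (h)*(h^3 + h^2 - h - 1) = h*(h + 1)*(h^2 - 1) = h*(h - 1)*(h + 1)*(h + 1)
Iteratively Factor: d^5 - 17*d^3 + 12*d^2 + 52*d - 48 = (d - 1)*(d^4 + d^3 - 16*d^2 - 4*d + 48) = (d - 2)*(d - 1)*(d^3 + 3*d^2 - 10*d - 24) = (d - 2)*(d - 1)*(d + 4)*(d^2 - d - 6) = (d - 2)*(d - 1)*(d + 2)*(d + 4)*(d - 3)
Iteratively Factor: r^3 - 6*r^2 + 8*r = (r - 2)*(r^2 - 4*r) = r*(r - 2)*(r - 4)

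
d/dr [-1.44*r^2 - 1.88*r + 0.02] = -2.88*r - 1.88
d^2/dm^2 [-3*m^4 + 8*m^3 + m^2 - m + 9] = -36*m^2 + 48*m + 2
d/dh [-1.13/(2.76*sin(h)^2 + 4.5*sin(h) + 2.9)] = (6.2376*sin(h) + 5.085)*cos(h)/(2.76*sin(h)^2 + 4.5*sin(h) + 2.9)^2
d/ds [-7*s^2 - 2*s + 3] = -14*s - 2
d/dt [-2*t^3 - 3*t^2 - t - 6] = -6*t^2 - 6*t - 1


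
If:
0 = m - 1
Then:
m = 1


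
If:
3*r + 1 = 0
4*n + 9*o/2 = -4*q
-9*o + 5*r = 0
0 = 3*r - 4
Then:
No Solution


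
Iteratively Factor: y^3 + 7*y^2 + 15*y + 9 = (y + 3)*(y^2 + 4*y + 3) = (y + 3)^2*(y + 1)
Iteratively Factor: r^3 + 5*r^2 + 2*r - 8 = (r + 4)*(r^2 + r - 2) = (r - 1)*(r + 4)*(r + 2)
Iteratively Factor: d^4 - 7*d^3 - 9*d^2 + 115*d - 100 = (d + 4)*(d^3 - 11*d^2 + 35*d - 25) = (d - 1)*(d + 4)*(d^2 - 10*d + 25) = (d - 5)*(d - 1)*(d + 4)*(d - 5)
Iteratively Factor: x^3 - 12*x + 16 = (x - 2)*(x^2 + 2*x - 8) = (x - 2)*(x + 4)*(x - 2)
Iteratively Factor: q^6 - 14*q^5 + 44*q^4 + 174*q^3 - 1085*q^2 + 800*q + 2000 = (q - 4)*(q^5 - 10*q^4 + 4*q^3 + 190*q^2 - 325*q - 500) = (q - 5)*(q - 4)*(q^4 - 5*q^3 - 21*q^2 + 85*q + 100) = (q - 5)*(q - 4)*(q + 4)*(q^3 - 9*q^2 + 15*q + 25) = (q - 5)^2*(q - 4)*(q + 4)*(q^2 - 4*q - 5) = (q - 5)^2*(q - 4)*(q + 1)*(q + 4)*(q - 5)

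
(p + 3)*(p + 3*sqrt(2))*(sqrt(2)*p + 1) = sqrt(2)*p^3 + 3*sqrt(2)*p^2 + 7*p^2 + 3*sqrt(2)*p + 21*p + 9*sqrt(2)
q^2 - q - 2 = (q - 2)*(q + 1)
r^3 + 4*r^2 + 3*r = r*(r + 1)*(r + 3)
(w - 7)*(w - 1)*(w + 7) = w^3 - w^2 - 49*w + 49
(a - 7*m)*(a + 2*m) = a^2 - 5*a*m - 14*m^2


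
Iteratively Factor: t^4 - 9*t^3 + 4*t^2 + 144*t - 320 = (t - 4)*(t^3 - 5*t^2 - 16*t + 80) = (t - 4)^2*(t^2 - t - 20) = (t - 4)^2*(t + 4)*(t - 5)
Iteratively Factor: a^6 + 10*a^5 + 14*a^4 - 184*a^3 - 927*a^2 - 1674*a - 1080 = (a + 3)*(a^5 + 7*a^4 - 7*a^3 - 163*a^2 - 438*a - 360) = (a + 3)^2*(a^4 + 4*a^3 - 19*a^2 - 106*a - 120) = (a + 2)*(a + 3)^2*(a^3 + 2*a^2 - 23*a - 60) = (a - 5)*(a + 2)*(a + 3)^2*(a^2 + 7*a + 12) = (a - 5)*(a + 2)*(a + 3)^3*(a + 4)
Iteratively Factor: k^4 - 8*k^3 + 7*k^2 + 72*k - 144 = (k + 3)*(k^3 - 11*k^2 + 40*k - 48) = (k - 4)*(k + 3)*(k^2 - 7*k + 12) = (k - 4)^2*(k + 3)*(k - 3)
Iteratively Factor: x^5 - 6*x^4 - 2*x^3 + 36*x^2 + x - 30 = (x - 5)*(x^4 - x^3 - 7*x^2 + x + 6) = (x - 5)*(x - 3)*(x^3 + 2*x^2 - x - 2) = (x - 5)*(x - 3)*(x + 2)*(x^2 - 1) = (x - 5)*(x - 3)*(x - 1)*(x + 2)*(x + 1)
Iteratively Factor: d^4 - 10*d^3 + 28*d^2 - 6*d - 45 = (d - 3)*(d^3 - 7*d^2 + 7*d + 15) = (d - 3)^2*(d^2 - 4*d - 5) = (d - 3)^2*(d + 1)*(d - 5)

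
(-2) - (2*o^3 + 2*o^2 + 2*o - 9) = -2*o^3 - 2*o^2 - 2*o + 7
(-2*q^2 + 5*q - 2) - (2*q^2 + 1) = -4*q^2 + 5*q - 3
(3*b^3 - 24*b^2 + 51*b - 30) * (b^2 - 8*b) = 3*b^5 - 48*b^4 + 243*b^3 - 438*b^2 + 240*b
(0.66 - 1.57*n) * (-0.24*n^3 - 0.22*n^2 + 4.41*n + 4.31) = 0.3768*n^4 + 0.187*n^3 - 7.0689*n^2 - 3.8561*n + 2.8446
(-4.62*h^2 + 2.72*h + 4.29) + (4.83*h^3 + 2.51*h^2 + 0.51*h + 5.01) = 4.83*h^3 - 2.11*h^2 + 3.23*h + 9.3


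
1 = 1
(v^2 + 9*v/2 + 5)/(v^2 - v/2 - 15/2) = (v + 2)/(v - 3)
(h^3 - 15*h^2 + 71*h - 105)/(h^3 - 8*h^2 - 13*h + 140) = (h - 3)/(h + 4)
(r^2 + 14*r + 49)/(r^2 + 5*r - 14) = (r + 7)/(r - 2)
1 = 1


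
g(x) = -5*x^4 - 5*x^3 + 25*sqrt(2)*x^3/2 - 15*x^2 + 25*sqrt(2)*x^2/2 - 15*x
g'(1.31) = 12.32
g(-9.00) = -41695.13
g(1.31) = -1.28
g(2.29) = -5.56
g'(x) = -20*x^3 - 15*x^2 + 75*sqrt(2)*x^2/2 - 30*x + 25*sqrt(2)*x - 15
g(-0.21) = 3.14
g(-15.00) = -295084.66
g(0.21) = -2.92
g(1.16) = -3.06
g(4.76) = -1210.28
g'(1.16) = 11.17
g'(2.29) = -43.47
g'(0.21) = -12.38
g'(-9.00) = 17597.48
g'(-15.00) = 75962.10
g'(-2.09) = 322.53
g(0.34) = -4.36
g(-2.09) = -168.09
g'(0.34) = -9.57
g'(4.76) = -1284.78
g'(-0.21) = -14.26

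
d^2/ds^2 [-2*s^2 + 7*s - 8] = -4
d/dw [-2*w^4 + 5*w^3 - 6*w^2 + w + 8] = -8*w^3 + 15*w^2 - 12*w + 1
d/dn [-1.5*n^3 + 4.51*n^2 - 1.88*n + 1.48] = -4.5*n^2 + 9.02*n - 1.88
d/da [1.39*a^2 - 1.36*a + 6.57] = 2.78*a - 1.36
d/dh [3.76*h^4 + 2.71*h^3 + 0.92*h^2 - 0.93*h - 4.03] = 15.04*h^3 + 8.13*h^2 + 1.84*h - 0.93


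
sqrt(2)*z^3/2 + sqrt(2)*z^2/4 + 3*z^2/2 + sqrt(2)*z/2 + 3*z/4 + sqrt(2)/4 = (z + 1/2)*(z + sqrt(2))*(sqrt(2)*z/2 + 1/2)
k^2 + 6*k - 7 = (k - 1)*(k + 7)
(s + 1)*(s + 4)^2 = s^3 + 9*s^2 + 24*s + 16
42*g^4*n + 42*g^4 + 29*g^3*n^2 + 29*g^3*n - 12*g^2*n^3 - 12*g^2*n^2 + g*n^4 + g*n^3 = (-7*g + n)*(-6*g + n)*(g + n)*(g*n + g)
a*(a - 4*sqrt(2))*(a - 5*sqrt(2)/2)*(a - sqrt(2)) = a^4 - 15*sqrt(2)*a^3/2 + 33*a^2 - 20*sqrt(2)*a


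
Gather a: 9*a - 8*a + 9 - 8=a + 1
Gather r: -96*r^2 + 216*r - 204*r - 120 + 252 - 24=-96*r^2 + 12*r + 108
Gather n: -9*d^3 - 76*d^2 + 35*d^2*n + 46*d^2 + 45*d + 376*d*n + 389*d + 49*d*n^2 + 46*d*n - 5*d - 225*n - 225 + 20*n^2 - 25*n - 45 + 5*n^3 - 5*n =-9*d^3 - 30*d^2 + 429*d + 5*n^3 + n^2*(49*d + 20) + n*(35*d^2 + 422*d - 255) - 270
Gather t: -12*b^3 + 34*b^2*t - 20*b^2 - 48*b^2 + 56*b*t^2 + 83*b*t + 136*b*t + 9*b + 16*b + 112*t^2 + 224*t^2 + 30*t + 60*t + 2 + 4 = -12*b^3 - 68*b^2 + 25*b + t^2*(56*b + 336) + t*(34*b^2 + 219*b + 90) + 6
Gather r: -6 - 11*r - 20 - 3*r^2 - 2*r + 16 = -3*r^2 - 13*r - 10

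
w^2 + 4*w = w*(w + 4)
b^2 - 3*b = b*(b - 3)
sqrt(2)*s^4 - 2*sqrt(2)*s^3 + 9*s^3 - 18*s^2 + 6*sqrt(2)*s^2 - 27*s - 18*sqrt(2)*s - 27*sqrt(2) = (s - 3)*(s + 3*sqrt(2)/2)*(s + 3*sqrt(2))*(sqrt(2)*s + sqrt(2))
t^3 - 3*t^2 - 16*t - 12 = (t - 6)*(t + 1)*(t + 2)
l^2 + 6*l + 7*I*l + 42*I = (l + 6)*(l + 7*I)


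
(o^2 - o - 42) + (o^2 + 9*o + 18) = 2*o^2 + 8*o - 24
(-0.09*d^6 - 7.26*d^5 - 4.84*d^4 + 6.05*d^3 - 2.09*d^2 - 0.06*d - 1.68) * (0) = 0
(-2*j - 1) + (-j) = -3*j - 1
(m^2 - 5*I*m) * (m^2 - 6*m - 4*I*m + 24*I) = m^4 - 6*m^3 - 9*I*m^3 - 20*m^2 + 54*I*m^2 + 120*m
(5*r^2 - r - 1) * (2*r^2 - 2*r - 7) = 10*r^4 - 12*r^3 - 35*r^2 + 9*r + 7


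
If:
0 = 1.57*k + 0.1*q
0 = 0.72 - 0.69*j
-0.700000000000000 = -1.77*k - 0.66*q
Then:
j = 1.04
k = -0.08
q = 1.28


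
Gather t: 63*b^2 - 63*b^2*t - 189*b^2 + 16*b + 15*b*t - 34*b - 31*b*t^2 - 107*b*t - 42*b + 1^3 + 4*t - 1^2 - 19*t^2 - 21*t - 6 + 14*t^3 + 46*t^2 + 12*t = -126*b^2 - 60*b + 14*t^3 + t^2*(27 - 31*b) + t*(-63*b^2 - 92*b - 5) - 6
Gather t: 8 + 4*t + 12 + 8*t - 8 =12*t + 12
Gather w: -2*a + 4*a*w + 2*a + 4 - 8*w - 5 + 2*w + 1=w*(4*a - 6)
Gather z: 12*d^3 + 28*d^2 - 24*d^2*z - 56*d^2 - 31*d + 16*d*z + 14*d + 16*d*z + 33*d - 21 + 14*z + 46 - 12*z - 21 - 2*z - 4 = 12*d^3 - 28*d^2 + 16*d + z*(-24*d^2 + 32*d)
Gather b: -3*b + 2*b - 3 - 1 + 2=-b - 2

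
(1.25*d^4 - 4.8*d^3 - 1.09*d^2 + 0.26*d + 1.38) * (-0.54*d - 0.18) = -0.675*d^5 + 2.367*d^4 + 1.4526*d^3 + 0.0558*d^2 - 0.792*d - 0.2484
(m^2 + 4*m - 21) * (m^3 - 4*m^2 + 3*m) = m^5 - 34*m^3 + 96*m^2 - 63*m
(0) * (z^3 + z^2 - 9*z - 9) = 0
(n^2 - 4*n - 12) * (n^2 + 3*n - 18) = n^4 - n^3 - 42*n^2 + 36*n + 216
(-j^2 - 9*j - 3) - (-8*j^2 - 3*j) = 7*j^2 - 6*j - 3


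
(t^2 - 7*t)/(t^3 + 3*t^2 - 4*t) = (t - 7)/(t^2 + 3*t - 4)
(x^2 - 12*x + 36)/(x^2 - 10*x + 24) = (x - 6)/(x - 4)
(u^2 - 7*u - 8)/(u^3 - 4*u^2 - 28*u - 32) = (u + 1)/(u^2 + 4*u + 4)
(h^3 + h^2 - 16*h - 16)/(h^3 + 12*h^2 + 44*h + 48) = (h^2 - 3*h - 4)/(h^2 + 8*h + 12)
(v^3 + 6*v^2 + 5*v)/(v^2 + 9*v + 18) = v*(v^2 + 6*v + 5)/(v^2 + 9*v + 18)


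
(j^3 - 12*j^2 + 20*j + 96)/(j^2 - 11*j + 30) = (j^2 - 6*j - 16)/(j - 5)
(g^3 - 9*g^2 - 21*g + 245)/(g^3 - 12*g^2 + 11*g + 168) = (g^2 - 2*g - 35)/(g^2 - 5*g - 24)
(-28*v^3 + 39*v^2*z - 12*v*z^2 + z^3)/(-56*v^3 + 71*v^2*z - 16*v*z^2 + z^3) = (-4*v + z)/(-8*v + z)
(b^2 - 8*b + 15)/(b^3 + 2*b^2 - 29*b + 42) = (b - 5)/(b^2 + 5*b - 14)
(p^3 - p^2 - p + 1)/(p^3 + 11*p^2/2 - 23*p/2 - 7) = 2*(p^3 - p^2 - p + 1)/(2*p^3 + 11*p^2 - 23*p - 14)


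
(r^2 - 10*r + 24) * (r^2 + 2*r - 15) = r^4 - 8*r^3 - 11*r^2 + 198*r - 360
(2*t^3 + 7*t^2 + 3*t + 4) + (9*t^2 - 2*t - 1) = 2*t^3 + 16*t^2 + t + 3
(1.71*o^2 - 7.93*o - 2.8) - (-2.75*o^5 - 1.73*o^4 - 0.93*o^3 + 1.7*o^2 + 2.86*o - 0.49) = 2.75*o^5 + 1.73*o^4 + 0.93*o^3 + 0.01*o^2 - 10.79*o - 2.31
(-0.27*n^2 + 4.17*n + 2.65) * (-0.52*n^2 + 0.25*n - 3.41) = 0.1404*n^4 - 2.2359*n^3 + 0.5852*n^2 - 13.5572*n - 9.0365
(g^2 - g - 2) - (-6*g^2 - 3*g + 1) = 7*g^2 + 2*g - 3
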